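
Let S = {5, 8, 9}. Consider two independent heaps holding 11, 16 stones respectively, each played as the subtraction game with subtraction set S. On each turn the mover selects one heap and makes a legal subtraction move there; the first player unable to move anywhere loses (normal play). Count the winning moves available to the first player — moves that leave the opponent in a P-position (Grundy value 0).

3

All heaps use S = {5, 8, 9}:
G(0) = 0
G(1) = mex{} = 0
G(2) = mex{} = 0
G(3) = mex{} = 0
G(4) = mex{} = 0
G(5) = mex{0} = 1
G(6) = mex{0} = 1
G(7) = mex{0} = 1
G(8) = mex{0,0} = 1
G(9) = mex{0,0,0} = 1
G(10) = mex{1,0,0} = 2
G(11) = mex{1,0,0} = 2
G(12) = mex{1,0,0} = 2
G(13) = mex{1,1,0} = 2
G(14) = mex{1,1,1} = 0
G(15) = mex{2,1,1} = 0
G(16) = mex{2,1,1} = 0
Heap A: G(11) = 2.
Heap B: G(16) = 0.
Combined Grundy value = 2 ⊕ 0 = 2.
A winning move leaves total XOR = 0, i.e. changes one component's Grundy value g to g ⊕ X where X is the current total.
Heap A: need g' = 2⊕2 = 0. Options: 11−5→G=1, 11−8→G=0, 11−9→G=0. Hits: 2.
Heap B: need g' = 0⊕2 = 2. Options: 16−5→G=2, 16−8→G=1, 16−9→G=1. Hits: 1.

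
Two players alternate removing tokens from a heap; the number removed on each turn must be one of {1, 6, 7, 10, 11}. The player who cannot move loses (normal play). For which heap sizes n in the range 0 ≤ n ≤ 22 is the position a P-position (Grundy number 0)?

0, 2, 4, 16, 18, 20

n :  0  1  2  3  4  5  6  7  8  9 10 11 12 13 14 15 16 17 18 19 20 21 22
G :  0  1  0  1  0  1  2  3  2  3  2  3  4  5  4  5  0  1  0  1  0  1  2
P-positions are exactly the n with G(n) = 0.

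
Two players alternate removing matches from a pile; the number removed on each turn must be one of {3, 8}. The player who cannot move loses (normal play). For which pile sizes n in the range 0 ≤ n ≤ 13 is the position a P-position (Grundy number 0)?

G(0) = 0
G(1) = mex{} = 0
G(2) = mex{} = 0
G(3) = mex{0} = 1
G(4) = mex{0} = 1
G(5) = mex{0} = 1
G(6) = mex{1} = 0
G(7) = mex{1} = 0
G(8) = mex{1,0} = 2
G(9) = mex{0,0} = 1
G(10) = mex{0,0} = 1
G(11) = mex{2,1} = 0
G(12) = mex{1,1} = 0
G(13) = mex{1,1} = 0
P-positions are exactly the n with G(n) = 0.

0, 1, 2, 6, 7, 11, 12, 13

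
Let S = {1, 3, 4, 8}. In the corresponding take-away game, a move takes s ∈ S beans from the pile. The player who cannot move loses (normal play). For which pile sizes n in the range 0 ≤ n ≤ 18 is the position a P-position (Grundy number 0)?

G(0) = 0
G(1) = mex{0} = 1
G(2) = mex{1} = 0
G(3) = mex{0,0} = 1
G(4) = mex{1,1,0} = 2
G(5) = mex{2,0,1} = 3
G(6) = mex{3,1,0} = 2
G(7) = mex{2,2,1} = 0
G(8) = mex{0,3,2,0} = 1
G(9) = mex{1,2,3,1} = 0
G(10) = mex{0,0,2,0} = 1
G(11) = mex{1,1,0,1} = 2
G(12) = mex{2,0,1,2} = 3
G(13) = mex{3,1,0,3} = 2
G(14) = mex{2,2,1,2} = 0
G(15) = mex{0,3,2,0} = 1
G(16) = mex{1,2,3,1} = 0
G(17) = mex{0,0,2,0} = 1
G(18) = mex{1,1,0,1} = 2
P-positions are exactly the n with G(n) = 0.

0, 2, 7, 9, 14, 16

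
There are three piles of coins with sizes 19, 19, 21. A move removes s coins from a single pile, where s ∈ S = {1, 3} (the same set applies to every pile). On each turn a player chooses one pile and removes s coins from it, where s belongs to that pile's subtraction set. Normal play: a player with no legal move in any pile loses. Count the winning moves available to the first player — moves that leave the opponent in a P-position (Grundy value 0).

All piles use S = {1, 3}:
n :  0  1  2  3  4  5  6  7  8  9 10 11 12 13 14 15 16 17 18 19 20 21
G :  0  1  0  1  0  1  0  1  0  1  0  1  0  1  0  1  0  1  0  1  0  1
Pile A: G(19) = 1.
Pile B: G(19) = 1.
Pile C: G(21) = 1.
Combined Grundy value = 1 ⊕ 1 ⊕ 1 = 1.
A winning move leaves total XOR = 0, i.e. changes one component's Grundy value g to g ⊕ X where X is the current total.
Pile A: need g' = 1⊕1 = 0. Options: 19−1→G=0, 19−3→G=0. Hits: 2.
Pile B: need g' = 1⊕1 = 0. Options: 19−1→G=0, 19−3→G=0. Hits: 2.
Pile C: need g' = 1⊕1 = 0. Options: 21−1→G=0, 21−3→G=0. Hits: 2.

6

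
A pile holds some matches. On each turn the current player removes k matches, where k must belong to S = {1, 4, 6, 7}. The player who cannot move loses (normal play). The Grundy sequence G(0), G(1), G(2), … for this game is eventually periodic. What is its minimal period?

n :  0  1  2  3  4  5  6  7  8  9 10 11 12 13 14 15 16 17 18 19 20 21 22 23 24 25 26 27
G :  0  1  0  1  2  0  1  2  3  2  0  1  2  0  1  0  1  2  0  1  2  3  2  0  1  2  0  1
G(n+13) = G(n) holds for n = 0,…,6 (a full window of length max(S) = 7), so the sequence is purely periodic with period 13.

13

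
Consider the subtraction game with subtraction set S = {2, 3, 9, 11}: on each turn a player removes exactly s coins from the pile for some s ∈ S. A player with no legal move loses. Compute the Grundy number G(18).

0

n :  0  1  2  3  4  5  6  7  8  9 10 11 12 13 14 15 16 17 18
G :  0  0  1  1  2  0  0  1  1  2  2  3  3  0  2  1  3  3  0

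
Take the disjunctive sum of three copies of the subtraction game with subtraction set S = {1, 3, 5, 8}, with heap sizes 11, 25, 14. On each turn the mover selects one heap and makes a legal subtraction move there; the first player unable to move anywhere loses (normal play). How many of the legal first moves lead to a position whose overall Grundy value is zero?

All heaps use S = {1, 3, 5, 8}:
G(0) = 0
G(1) = mex{0} = 1
G(2) = mex{1} = 0
G(3) = mex{0,0} = 1
G(4) = mex{1,1} = 0
G(5) = mex{0,0,0} = 1
G(6) = mex{1,1,1} = 0
G(7) = mex{0,0,0} = 1
G(8) = mex{1,1,1,0} = 2
G(9) = mex{2,0,0,1} = 3
G(10) = mex{3,1,1,0} = 2
G(11) = mex{2,2,0,1} = 3
G(12) = mex{3,3,1,0} = 2
G(13) = mex{2,2,2,1} = 0
G(14) = mex{0,3,3,0} = 1
G(15) = mex{1,2,2,1} = 0
G(16) = mex{0,0,3,2} = 1
G(17) = mex{1,1,2,3} = 0
G(18) = mex{0,0,0,2} = 1
G(19) = mex{1,1,1,3} = 0
G(20) = mex{0,0,0,2} = 1
G(21) = mex{1,1,1,0} = 2
G(22) = mex{2,0,0,1} = 3
G(23) = mex{3,1,1,0} = 2
G(24) = mex{2,2,0,1} = 3
G(25) = mex{3,3,1,0} = 2
Heap A: G(11) = 3.
Heap B: G(25) = 2.
Heap C: G(14) = 1.
Combined Grundy value = 3 ⊕ 2 ⊕ 1 = 0.
A winning move leaves total XOR = 0, i.e. changes one component's Grundy value g to g ⊕ X where X is the current total.
Heap A: target g' = 3⊕0 = 3, but every legal move changes the Grundy value (mex property), so 0 moves.
Heap B: target g' = 2⊕0 = 2, but every legal move changes the Grundy value (mex property), so 0 moves.
Heap C: target g' = 1⊕0 = 1, but every legal move changes the Grundy value (mex property), so 0 moves.

0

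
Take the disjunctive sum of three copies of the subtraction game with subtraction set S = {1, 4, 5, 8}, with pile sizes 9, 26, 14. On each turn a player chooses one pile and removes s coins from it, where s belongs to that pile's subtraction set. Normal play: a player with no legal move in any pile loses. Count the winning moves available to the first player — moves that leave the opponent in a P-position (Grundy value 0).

1

All piles use S = {1, 4, 5, 8}:
G(0) = 0
G(1) = mex{0} = 1
G(2) = mex{1} = 0
G(3) = mex{0} = 1
G(4) = mex{1,0} = 2
G(5) = mex{2,1,0} = 3
G(6) = mex{3,0,1} = 2
G(7) = mex{2,1,0} = 3
G(8) = mex{3,2,1,0} = 4
G(9) = mex{4,3,2,1} = 0
G(10) = mex{0,2,3,0} = 1
G(11) = mex{1,3,2,1} = 0
G(12) = mex{0,4,3,2} = 1
G(13) = mex{1,0,4,3} = 2
G(14) = mex{2,1,0,2} = 3
G(15) = mex{3,0,1,3} = 2
G(16) = mex{2,1,0,4} = 3
G(17) = mex{3,2,1,0} = 4
G(18) = mex{4,3,2,1} = 0
G(19) = mex{0,2,3,0} = 1
G(20) = mex{1,3,2,1} = 0
G(21) = mex{0,4,3,2} = 1
G(22) = mex{1,0,4,3} = 2
G(23) = mex{2,1,0,2} = 3
G(24) = mex{3,0,1,3} = 2
G(25) = mex{2,1,0,4} = 3
G(26) = mex{3,2,1,0} = 4
Pile A: G(9) = 0.
Pile B: G(26) = 4.
Pile C: G(14) = 3.
Combined Grundy value = 0 ⊕ 4 ⊕ 3 = 7.
A winning move leaves total XOR = 0, i.e. changes one component's Grundy value g to g ⊕ X where X is the current total.
Pile A: need g' = 0⊕7 = 7. Options: 9−1→G=4, 9−4→G=3, 9−5→G=2, 9−8→G=1. Hits: 0.
Pile B: need g' = 4⊕7 = 3. Options: 26−1→G=3, 26−4→G=2, 26−5→G=1, 26−8→G=0. Hits: 1.
Pile C: need g' = 3⊕7 = 4. Options: 14−1→G=2, 14−4→G=1, 14−5→G=0, 14−8→G=2. Hits: 0.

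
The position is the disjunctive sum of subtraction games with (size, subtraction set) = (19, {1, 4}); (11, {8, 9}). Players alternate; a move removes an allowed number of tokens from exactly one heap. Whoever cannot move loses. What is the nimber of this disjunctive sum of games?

3

Heap A, S = {1, 4}:
n :  0  1  2  3  4  5  6  7  8  9 10 11 12 13 14 15 16 17 18 19
G :  0  1  0  1  2  0  1  0  1  2  0  1  0  1  2  0  1  0  1  2
G_A(19) = 2.
Heap B, S = {8, 9}:
G(0) = 0
G(1) = mex{} = 0
G(2) = mex{} = 0
G(3) = mex{} = 0
G(4) = mex{} = 0
G(5) = mex{} = 0
G(6) = mex{} = 0
G(7) = mex{} = 0
G(8) = mex{0} = 1
G(9) = mex{0,0} = 1
G(10) = mex{0,0} = 1
G(11) = mex{0,0} = 1
G_B(11) = 1.
Combined Grundy value = 2 ⊕ 1 = 3.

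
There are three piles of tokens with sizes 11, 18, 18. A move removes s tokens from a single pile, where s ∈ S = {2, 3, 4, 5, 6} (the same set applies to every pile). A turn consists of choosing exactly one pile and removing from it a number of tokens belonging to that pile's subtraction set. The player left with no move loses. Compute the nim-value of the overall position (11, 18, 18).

All piles use S = {2, 3, 4, 5, 6}:
G(0) = 0
G(1) = mex{} = 0
G(2) = mex{0} = 1
G(3) = mex{0,0} = 1
G(4) = mex{1,0,0} = 2
G(5) = mex{1,1,0,0} = 2
G(6) = mex{2,1,1,0,0} = 3
G(7) = mex{2,2,1,1,0} = 3
G(8) = mex{3,2,2,1,1} = 0
G(9) = mex{3,3,2,2,1} = 0
G(10) = mex{0,3,3,2,2} = 1
G(11) = mex{0,0,3,3,2} = 1
G(12) = mex{1,0,0,3,3} = 2
G(13) = mex{1,1,0,0,3} = 2
G(14) = mex{2,1,1,0,0} = 3
G(15) = mex{2,2,1,1,0} = 3
G(16) = mex{3,2,2,1,1} = 0
G(17) = mex{3,3,2,2,1} = 0
G(18) = mex{0,3,3,2,2} = 1
Pile A: G(11) = 1.
Pile B: G(18) = 1.
Pile C: G(18) = 1.
Combined Grundy value = 1 ⊕ 1 ⊕ 1 = 1.

1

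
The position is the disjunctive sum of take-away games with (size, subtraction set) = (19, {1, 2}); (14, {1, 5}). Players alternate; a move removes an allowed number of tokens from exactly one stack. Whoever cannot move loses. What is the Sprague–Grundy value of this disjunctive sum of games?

1

Stack A, S = {1, 2}:
G(0) = 0
G(1) = mex{0} = 1
G(2) = mex{1,0} = 2
G(3) = mex{2,1} = 0
G(4) = mex{0,2} = 1
G(5) = mex{1,0} = 2
G(6) = mex{2,1} = 0
G(7) = mex{0,2} = 1
G(8) = mex{1,0} = 2
G(9) = mex{2,1} = 0
G(10) = mex{0,2} = 1
G(11) = mex{1,0} = 2
G(12) = mex{2,1} = 0
G(13) = mex{0,2} = 1
G(14) = mex{1,0} = 2
G(15) = mex{2,1} = 0
G(16) = mex{0,2} = 1
G(17) = mex{1,0} = 2
G(18) = mex{2,1} = 0
G(19) = mex{0,2} = 1
G_A(19) = 1.
Stack B, S = {1, 5}:
G(0) = 0
G(1) = mex{0} = 1
G(2) = mex{1} = 0
G(3) = mex{0} = 1
G(4) = mex{1} = 0
G(5) = mex{0,0} = 1
G(6) = mex{1,1} = 0
G(7) = mex{0,0} = 1
G(8) = mex{1,1} = 0
G(9) = mex{0,0} = 1
G(10) = mex{1,1} = 0
G(11) = mex{0,0} = 1
G(12) = mex{1,1} = 0
G(13) = mex{0,0} = 1
G(14) = mex{1,1} = 0
G_B(14) = 0.
Combined Grundy value = 1 ⊕ 0 = 1.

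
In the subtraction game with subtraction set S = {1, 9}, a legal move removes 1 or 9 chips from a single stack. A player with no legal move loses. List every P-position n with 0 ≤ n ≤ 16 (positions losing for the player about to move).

0, 2, 4, 6, 8, 10, 12, 14, 16

G(0) = 0
G(1) = mex{0} = 1
G(2) = mex{1} = 0
G(3) = mex{0} = 1
G(4) = mex{1} = 0
G(5) = mex{0} = 1
G(6) = mex{1} = 0
G(7) = mex{0} = 1
G(8) = mex{1} = 0
G(9) = mex{0,0} = 1
G(10) = mex{1,1} = 0
G(11) = mex{0,0} = 1
G(12) = mex{1,1} = 0
G(13) = mex{0,0} = 1
G(14) = mex{1,1} = 0
G(15) = mex{0,0} = 1
G(16) = mex{1,1} = 0
P-positions are exactly the n with G(n) = 0.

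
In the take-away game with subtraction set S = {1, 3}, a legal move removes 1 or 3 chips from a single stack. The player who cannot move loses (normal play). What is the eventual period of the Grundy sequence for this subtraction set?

2

G(0) = 0
G(1) = mex{0} = 1
G(2) = mex{1} = 0
G(3) = mex{0,0} = 1
G(4) = mex{1,1} = 0
G(5) = mex{0,0} = 1
G(6) = mex{1,1} = 0
G(7) = mex{0,0} = 1
G(8) = mex{1,1} = 0
G(9) = mex{0,0} = 1
G(10) = mex{1,1} = 0
G(11) = mex{0,0} = 1
G(12) = mex{1,1} = 0
G(13) = mex{0,0} = 1
G(14) = mex{1,1} = 0
G(n+2) = G(n) holds for n = 0,…,2 (a full window of length max(S) = 3), so the sequence is purely periodic with period 2.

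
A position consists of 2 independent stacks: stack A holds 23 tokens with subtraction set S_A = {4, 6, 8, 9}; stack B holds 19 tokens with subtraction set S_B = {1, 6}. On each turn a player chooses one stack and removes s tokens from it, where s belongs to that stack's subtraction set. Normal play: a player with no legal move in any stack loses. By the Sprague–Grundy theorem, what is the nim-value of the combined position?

3

Stack A, S = {4, 6, 8, 9}:
n :  0  1  2  3  4  5  6  7  8  9 10 11 12 13 14 15 16 17 18 19 20 21 22 23
G :  0  0  0  0  1  1  1  1  2  2  2  2  3  0  0  0  0  1  1  1  1  2  2  2
G_A(23) = 2.
Stack B, S = {1, 6}:
n :  0  1  2  3  4  5  6  7  8  9 10 11 12 13 14 15 16 17 18 19
G :  0  1  0  1  0  1  2  0  1  0  1  0  1  2  0  1  0  1  0  1
G_B(19) = 1.
Combined Grundy value = 2 ⊕ 1 = 3.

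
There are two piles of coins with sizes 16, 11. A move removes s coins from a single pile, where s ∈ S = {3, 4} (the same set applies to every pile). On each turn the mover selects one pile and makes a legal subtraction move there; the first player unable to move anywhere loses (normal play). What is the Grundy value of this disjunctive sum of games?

All piles use S = {3, 4}:
G(0) = 0
G(1) = mex{} = 0
G(2) = mex{} = 0
G(3) = mex{0} = 1
G(4) = mex{0,0} = 1
G(5) = mex{0,0} = 1
G(6) = mex{1,0} = 2
G(7) = mex{1,1} = 0
G(8) = mex{1,1} = 0
G(9) = mex{2,1} = 0
G(10) = mex{0,2} = 1
G(11) = mex{0,0} = 1
G(12) = mex{0,0} = 1
G(13) = mex{1,0} = 2
G(14) = mex{1,1} = 0
G(15) = mex{1,1} = 0
G(16) = mex{2,1} = 0
Pile A: G(16) = 0.
Pile B: G(11) = 1.
Combined Grundy value = 0 ⊕ 1 = 1.

1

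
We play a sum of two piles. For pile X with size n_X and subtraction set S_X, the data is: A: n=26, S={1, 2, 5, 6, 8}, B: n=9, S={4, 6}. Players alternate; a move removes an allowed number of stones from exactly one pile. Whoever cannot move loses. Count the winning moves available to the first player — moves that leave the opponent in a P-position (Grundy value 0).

Pile A, S = {1, 2, 5, 6, 8}:
G(0) = 0
G(1) = mex{0} = 1
G(2) = mex{1,0} = 2
G(3) = mex{2,1} = 0
G(4) = mex{0,2} = 1
G(5) = mex{1,0,0} = 2
G(6) = mex{2,1,1,0} = 3
G(7) = mex{3,2,2,1} = 0
G(8) = mex{0,3,0,2,0} = 1
G(9) = mex{1,0,1,0,1} = 2
G(10) = mex{2,1,2,1,2} = 0
G(11) = mex{0,2,3,2,0} = 1
G(12) = mex{1,0,0,3,1} = 2
G(13) = mex{2,1,1,0,2} = 3
G(14) = mex{3,2,2,1,3} = 0
G(15) = mex{0,3,0,2,0} = 1
G(16) = mex{1,0,1,0,1} = 2
G(17) = mex{2,1,2,1,2} = 0
G(18) = mex{0,2,3,2,0} = 1
G(19) = mex{1,0,0,3,1} = 2
G(20) = mex{2,1,1,0,2} = 3
G(21) = mex{3,2,2,1,3} = 0
G(22) = mex{0,3,0,2,0} = 1
G(23) = mex{1,0,1,0,1} = 2
G(24) = mex{2,1,2,1,2} = 0
G(25) = mex{0,2,3,2,0} = 1
G(26) = mex{1,0,0,3,1} = 2
G_A(26) = 2.
Pile B, S = {4, 6}:
G(0) = 0
G(1) = mex{} = 0
G(2) = mex{} = 0
G(3) = mex{} = 0
G(4) = mex{0} = 1
G(5) = mex{0} = 1
G(6) = mex{0,0} = 1
G(7) = mex{0,0} = 1
G(8) = mex{1,0} = 2
G(9) = mex{1,0} = 2
G_B(9) = 2.
Combined Grundy value = 2 ⊕ 2 = 0.
A winning move leaves total XOR = 0, i.e. changes one component's Grundy value g to g ⊕ X where X is the current total.
Pile A: target g' = 2⊕0 = 2, but every legal move changes the Grundy value (mex property), so 0 moves.
Pile B: target g' = 2⊕0 = 2, but every legal move changes the Grundy value (mex property), so 0 moves.

0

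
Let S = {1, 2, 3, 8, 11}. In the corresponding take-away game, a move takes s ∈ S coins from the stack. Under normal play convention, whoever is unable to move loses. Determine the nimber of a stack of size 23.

1

n :  0  1  2  3  4  5  6  7  8  9 10 11 12 13 14 15 16 17 18 19 20 21 22 23
G :  0  1  2  3  0  1  2  3  4  0  1  2  3  0  1  2  3  4  0  1  2  3  0  1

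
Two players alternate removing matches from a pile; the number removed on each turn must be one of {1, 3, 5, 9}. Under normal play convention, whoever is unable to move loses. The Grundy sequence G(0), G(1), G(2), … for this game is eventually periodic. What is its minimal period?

n :  0  1  2  3  4  5  6  7  8  9 10 11 12 13 14
G :  0  1  0  1  0  1  0  1  0  1  0  1  0  1  0
G(n+2) = G(n) holds for n = 0,…,8 (a full window of length max(S) = 9), so the sequence is purely periodic with period 2.

2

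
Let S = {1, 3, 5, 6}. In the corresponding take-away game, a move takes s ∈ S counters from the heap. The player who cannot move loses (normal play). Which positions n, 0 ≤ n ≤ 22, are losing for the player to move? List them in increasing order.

G(0) = 0
G(1) = mex{0} = 1
G(2) = mex{1} = 0
G(3) = mex{0,0} = 1
G(4) = mex{1,1} = 0
G(5) = mex{0,0,0} = 1
G(6) = mex{1,1,1,0} = 2
G(7) = mex{2,0,0,1} = 3
G(8) = mex{3,1,1,0} = 2
G(9) = mex{2,2,0,1} = 3
G(10) = mex{3,3,1,0} = 2
G(11) = mex{2,2,2,1} = 0
G(12) = mex{0,3,3,2} = 1
G(13) = mex{1,2,2,3} = 0
G(14) = mex{0,0,3,2} = 1
G(15) = mex{1,1,2,3} = 0
G(16) = mex{0,0,0,2} = 1
G(17) = mex{1,1,1,0} = 2
G(18) = mex{2,0,0,1} = 3
G(19) = mex{3,1,1,0} = 2
G(20) = mex{2,2,0,1} = 3
G(21) = mex{3,3,1,0} = 2
G(22) = mex{2,2,2,1} = 0
P-positions are exactly the n with G(n) = 0.

0, 2, 4, 11, 13, 15, 22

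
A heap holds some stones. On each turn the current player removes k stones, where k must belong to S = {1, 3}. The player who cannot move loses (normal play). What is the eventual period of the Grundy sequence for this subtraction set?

n :  0  1  2  3  4  5  6  7  8  9 10 11 12 13 14
G :  0  1  0  1  0  1  0  1  0  1  0  1  0  1  0
G(n+2) = G(n) holds for n = 0,…,2 (a full window of length max(S) = 3), so the sequence is purely periodic with period 2.

2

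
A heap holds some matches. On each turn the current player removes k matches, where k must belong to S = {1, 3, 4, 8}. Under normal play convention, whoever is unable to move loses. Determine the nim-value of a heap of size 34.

2

G(0) = 0
G(1) = mex{0} = 1
G(2) = mex{1} = 0
G(3) = mex{0,0} = 1
G(4) = mex{1,1,0} = 2
G(5) = mex{2,0,1} = 3
G(6) = mex{3,1,0} = 2
G(7) = mex{2,2,1} = 0
G(8) = mex{0,3,2,0} = 1
G(9) = mex{1,2,3,1} = 0
G(10) = mex{0,0,2,0} = 1
G(11) = mex{1,1,0,1} = 2
G(12) = mex{2,0,1,2} = 3
G(13) = mex{3,1,0,3} = 2
G(14) = mex{2,2,1,2} = 0
G(15) = mex{0,3,2,0} = 1
G(16) = mex{1,2,3,1} = 0
G(17) = mex{0,0,2,0} = 1
G(18) = mex{1,1,0,1} = 2
G(19) = mex{2,0,1,2} = 3
G(20) = mex{3,1,0,3} = 2
G(21) = mex{2,2,1,2} = 0
G(22) = mex{0,3,2,0} = 1
G(23) = mex{1,2,3,1} = 0
G(24) = mex{0,0,2,0} = 1
G(25) = mex{1,1,0,1} = 2
G(26) = mex{2,0,1,2} = 3
G(27) = mex{3,1,0,3} = 2
G(28) = mex{2,2,1,2} = 0
G(29) = mex{0,3,2,0} = 1
G(30) = mex{1,2,3,1} = 0
G(31) = mex{0,0,2,0} = 1
G(32) = mex{1,1,0,1} = 2
G(33) = mex{2,0,1,2} = 3
G(34) = mex{3,1,0,3} = 2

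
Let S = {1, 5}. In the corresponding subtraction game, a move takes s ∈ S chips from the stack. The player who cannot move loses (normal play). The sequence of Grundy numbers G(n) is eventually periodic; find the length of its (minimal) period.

n :  0  1  2  3  4  5  6  7  8  9 10 11 12 13 14
G :  0  1  0  1  0  1  0  1  0  1  0  1  0  1  0
G(n+2) = G(n) holds for n = 0,…,4 (a full window of length max(S) = 5), so the sequence is purely periodic with period 2.

2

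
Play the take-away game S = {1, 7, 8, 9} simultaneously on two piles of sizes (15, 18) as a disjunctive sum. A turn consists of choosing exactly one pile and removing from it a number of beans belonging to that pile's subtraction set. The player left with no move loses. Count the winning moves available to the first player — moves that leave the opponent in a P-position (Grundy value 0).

3

All piles use S = {1, 7, 8, 9}:
n :  0  1  2  3  4  5  6  7  8  9 10 11 12 13 14 15 16 17 18
G :  0  1  0  1  0  1  0  1  2  3  2  3  2  3  2  3  0  1  0
Pile A: G(15) = 3.
Pile B: G(18) = 0.
Combined Grundy value = 3 ⊕ 0 = 3.
A winning move leaves total XOR = 0, i.e. changes one component's Grundy value g to g ⊕ X where X is the current total.
Pile A: need g' = 3⊕3 = 0. Options: 15−1→G=2, 15−7→G=2, 15−8→G=1, 15−9→G=0. Hits: 1.
Pile B: need g' = 0⊕3 = 3. Options: 18−1→G=1, 18−7→G=3, 18−8→G=2, 18−9→G=3. Hits: 2.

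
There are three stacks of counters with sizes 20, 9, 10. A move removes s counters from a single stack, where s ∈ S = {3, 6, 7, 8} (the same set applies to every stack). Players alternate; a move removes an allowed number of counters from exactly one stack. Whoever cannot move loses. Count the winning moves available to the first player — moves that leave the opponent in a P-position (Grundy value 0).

All stacks use S = {3, 6, 7, 8}:
n :  0  1  2  3  4  5  6  7  8  9 10 11 12 13 14 15 16 17 18 19 20
G :  0  0  0  1  1  1  2  2  2  3  3  0  0  0  1  1  1  2  2  2  3
Stack A: G(20) = 3.
Stack B: G(9) = 3.
Stack C: G(10) = 3.
Combined Grundy value = 3 ⊕ 3 ⊕ 3 = 3.
A winning move leaves total XOR = 0, i.e. changes one component's Grundy value g to g ⊕ X where X is the current total.
Stack A: need g' = 3⊕3 = 0. Options: 20−3→G=2, 20−6→G=1, 20−7→G=0, 20−8→G=0. Hits: 2.
Stack B: need g' = 3⊕3 = 0. Options: 9−3→G=2, 9−6→G=1, 9−7→G=0, 9−8→G=0. Hits: 2.
Stack C: need g' = 3⊕3 = 0. Options: 10−3→G=2, 10−6→G=1, 10−7→G=1, 10−8→G=0. Hits: 1.

5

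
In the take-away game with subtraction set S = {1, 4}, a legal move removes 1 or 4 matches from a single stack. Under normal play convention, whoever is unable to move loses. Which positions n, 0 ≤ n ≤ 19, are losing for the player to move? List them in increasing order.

G(0) = 0
G(1) = mex{0} = 1
G(2) = mex{1} = 0
G(3) = mex{0} = 1
G(4) = mex{1,0} = 2
G(5) = mex{2,1} = 0
G(6) = mex{0,0} = 1
G(7) = mex{1,1} = 0
G(8) = mex{0,2} = 1
G(9) = mex{1,0} = 2
G(10) = mex{2,1} = 0
G(11) = mex{0,0} = 1
G(12) = mex{1,1} = 0
G(13) = mex{0,2} = 1
G(14) = mex{1,0} = 2
G(15) = mex{2,1} = 0
G(16) = mex{0,0} = 1
G(17) = mex{1,1} = 0
G(18) = mex{0,2} = 1
G(19) = mex{1,0} = 2
P-positions are exactly the n with G(n) = 0.

0, 2, 5, 7, 10, 12, 15, 17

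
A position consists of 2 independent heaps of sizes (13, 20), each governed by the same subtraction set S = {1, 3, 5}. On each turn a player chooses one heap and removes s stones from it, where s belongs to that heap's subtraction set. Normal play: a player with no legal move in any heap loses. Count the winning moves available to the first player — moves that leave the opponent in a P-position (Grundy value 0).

6

All heaps use S = {1, 3, 5}:
n :  0  1  2  3  4  5  6  7  8  9 10 11 12 13 14 15 16 17 18 19 20
G :  0  1  0  1  0  1  0  1  0  1  0  1  0  1  0  1  0  1  0  1  0
Heap A: G(13) = 1.
Heap B: G(20) = 0.
Combined Grundy value = 1 ⊕ 0 = 1.
A winning move leaves total XOR = 0, i.e. changes one component's Grundy value g to g ⊕ X where X is the current total.
Heap A: need g' = 1⊕1 = 0. Options: 13−1→G=0, 13−3→G=0, 13−5→G=0. Hits: 3.
Heap B: need g' = 0⊕1 = 1. Options: 20−1→G=1, 20−3→G=1, 20−5→G=1. Hits: 3.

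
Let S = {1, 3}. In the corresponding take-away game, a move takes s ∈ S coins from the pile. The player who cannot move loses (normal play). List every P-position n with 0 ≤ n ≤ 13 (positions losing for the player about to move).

0, 2, 4, 6, 8, 10, 12

n :  0  1  2  3  4  5  6  7  8  9 10 11 12 13
G :  0  1  0  1  0  1  0  1  0  1  0  1  0  1
P-positions are exactly the n with G(n) = 0.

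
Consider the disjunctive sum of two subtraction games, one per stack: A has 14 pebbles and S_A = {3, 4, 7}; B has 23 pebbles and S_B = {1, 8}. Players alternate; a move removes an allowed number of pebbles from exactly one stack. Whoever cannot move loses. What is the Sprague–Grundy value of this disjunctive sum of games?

0

Stack A, S = {3, 4, 7}:
G(0) = 0
G(1) = mex{} = 0
G(2) = mex{} = 0
G(3) = mex{0} = 1
G(4) = mex{0,0} = 1
G(5) = mex{0,0} = 1
G(6) = mex{1,0} = 2
G(7) = mex{1,1,0} = 2
G(8) = mex{1,1,0} = 2
G(9) = mex{2,1,0} = 3
G(10) = mex{2,2,1} = 0
G(11) = mex{2,2,1} = 0
G(12) = mex{3,2,1} = 0
G(13) = mex{0,3,2} = 1
G(14) = mex{0,0,2} = 1
G_A(14) = 1.
Stack B, S = {1, 8}:
n :  0  1  2  3  4  5  6  7  8  9 10 11 12 13 14 15 16 17 18 19 20 21 22 23
G :  0  1  0  1  0  1  0  1  2  0  1  0  1  0  1  0  1  2  0  1  0  1  0  1
G_B(23) = 1.
Combined Grundy value = 1 ⊕ 1 = 0.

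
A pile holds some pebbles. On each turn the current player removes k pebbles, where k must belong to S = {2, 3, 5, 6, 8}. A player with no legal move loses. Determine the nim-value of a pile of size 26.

G(0) = 0
G(1) = mex{} = 0
G(2) = mex{0} = 1
G(3) = mex{0,0} = 1
G(4) = mex{1,0} = 2
G(5) = mex{1,1,0} = 2
G(6) = mex{2,1,0,0} = 3
G(7) = mex{2,2,1,0} = 3
G(8) = mex{3,2,1,1,0} = 4
G(9) = mex{3,3,2,1,0} = 4
G(10) = mex{4,3,2,2,1} = 0
G(11) = mex{4,4,3,2,1} = 0
G(12) = mex{0,4,3,3,2} = 1
G(13) = mex{0,0,4,3,2} = 1
G(14) = mex{1,0,4,4,3} = 2
G(15) = mex{1,1,0,4,3} = 2
G(16) = mex{2,1,0,0,4} = 3
G(17) = mex{2,2,1,0,4} = 3
G(18) = mex{3,2,1,1,0} = 4
G(19) = mex{3,3,2,1,0} = 4
G(20) = mex{4,3,2,2,1} = 0
G(21) = mex{4,4,3,2,1} = 0
G(22) = mex{0,4,3,3,2} = 1
G(23) = mex{0,0,4,3,2} = 1
G(24) = mex{1,0,4,4,3} = 2
G(25) = mex{1,1,0,4,3} = 2
G(26) = mex{2,1,0,0,4} = 3

3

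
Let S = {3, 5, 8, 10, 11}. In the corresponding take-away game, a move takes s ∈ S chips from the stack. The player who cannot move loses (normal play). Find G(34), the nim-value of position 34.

n :  0  1  2  3  4  5  6  7  8  9 10 11 12 13 14 15 16 17 18 19 20 21 22 23 24 25 26 27 28 29 30 31 32 33 34
G :  0  0  0  1  1  1  2  2  2  3  3  3  4  4  0  0  0  1  1  1  2  2  2  3  3  3  4  4  0  0  0  1  1  1  2

2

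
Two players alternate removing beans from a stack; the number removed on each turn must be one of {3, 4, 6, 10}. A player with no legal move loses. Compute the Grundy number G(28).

0

n :  0  1  2  3  4  5  6  7  8  9 10 11 12 13 14 15 16 17 18 19 20 21 22 23 24 25 26 27 28
G :  0  0  0  1  1  1  2  2  2  0  3  3  1  4  0  2  0  1  3  1  2  0  2  0  1  3  1  2  0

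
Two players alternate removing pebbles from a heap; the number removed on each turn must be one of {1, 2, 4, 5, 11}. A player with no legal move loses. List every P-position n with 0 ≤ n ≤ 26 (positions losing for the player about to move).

G(0) = 0
G(1) = mex{0} = 1
G(2) = mex{1,0} = 2
G(3) = mex{2,1} = 0
G(4) = mex{0,2,0} = 1
G(5) = mex{1,0,1,0} = 2
G(6) = mex{2,1,2,1} = 0
G(7) = mex{0,2,0,2} = 1
G(8) = mex{1,0,1,0} = 2
G(9) = mex{2,1,2,1} = 0
G(10) = mex{0,2,0,2} = 1
G(11) = mex{1,0,1,0,0} = 2
G(12) = mex{2,1,2,1,1} = 0
G(13) = mex{0,2,0,2,2} = 1
G(14) = mex{1,0,1,0,0} = 2
G(15) = mex{2,1,2,1,1} = 0
G(16) = mex{0,2,0,2,2} = 1
G(17) = mex{1,0,1,0,0} = 2
G(18) = mex{2,1,2,1,1} = 0
G(19) = mex{0,2,0,2,2} = 1
G(20) = mex{1,0,1,0,0} = 2
G(21) = mex{2,1,2,1,1} = 0
G(22) = mex{0,2,0,2,2} = 1
G(23) = mex{1,0,1,0,0} = 2
G(24) = mex{2,1,2,1,1} = 0
G(25) = mex{0,2,0,2,2} = 1
G(26) = mex{1,0,1,0,0} = 2
P-positions are exactly the n with G(n) = 0.

0, 3, 6, 9, 12, 15, 18, 21, 24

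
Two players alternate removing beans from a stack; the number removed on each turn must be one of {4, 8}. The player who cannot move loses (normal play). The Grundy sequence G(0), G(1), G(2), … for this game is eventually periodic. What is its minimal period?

12

G(0) = 0
G(1) = mex{} = 0
G(2) = mex{} = 0
G(3) = mex{} = 0
G(4) = mex{0} = 1
G(5) = mex{0} = 1
G(6) = mex{0} = 1
G(7) = mex{0} = 1
G(8) = mex{1,0} = 2
G(9) = mex{1,0} = 2
G(10) = mex{1,0} = 2
G(11) = mex{1,0} = 2
G(12) = mex{2,1} = 0
G(13) = mex{2,1} = 0
G(14) = mex{2,1} = 0
G(15) = mex{2,1} = 0
G(16) = mex{0,2} = 1
G(17) = mex{0,2} = 1
G(18) = mex{0,2} = 1
G(19) = mex{0,2} = 1
G(20) = mex{1,0} = 2
G(21) = mex{1,0} = 2
G(22) = mex{1,0} = 2
G(23) = mex{1,0} = 2
G(24) = mex{2,1} = 0
G(25) = mex{2,1} = 0
G(n+12) = G(n) holds for n = 0,…,7 (a full window of length max(S) = 8), so the sequence is purely periodic with period 12.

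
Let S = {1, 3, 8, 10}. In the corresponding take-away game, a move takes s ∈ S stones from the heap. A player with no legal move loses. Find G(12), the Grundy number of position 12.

1

G(0) = 0
G(1) = mex{0} = 1
G(2) = mex{1} = 0
G(3) = mex{0,0} = 1
G(4) = mex{1,1} = 0
G(5) = mex{0,0} = 1
G(6) = mex{1,1} = 0
G(7) = mex{0,0} = 1
G(8) = mex{1,1,0} = 2
G(9) = mex{2,0,1} = 3
G(10) = mex{3,1,0,0} = 2
G(11) = mex{2,2,1,1} = 0
G(12) = mex{0,3,0,0} = 1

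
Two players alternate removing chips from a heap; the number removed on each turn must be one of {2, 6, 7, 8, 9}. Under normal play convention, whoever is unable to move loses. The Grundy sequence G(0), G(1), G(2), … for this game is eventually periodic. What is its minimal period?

n :  0  1  2  3  4  5  6  7  8  9 10 11 12 13 14 15 16 17 18 19 20 21 22 23 24 25 26 27 28 29 30 31
G :  0  0  1  1  0  0  1  1  2  2  3  3  2  2  3  0  0  1  1  0  0  1  1  2  2  3  3  2  2  3  0  0
G(n+15) = G(n) holds for n = 0,…,8 (a full window of length max(S) = 9), so the sequence is purely periodic with period 15.

15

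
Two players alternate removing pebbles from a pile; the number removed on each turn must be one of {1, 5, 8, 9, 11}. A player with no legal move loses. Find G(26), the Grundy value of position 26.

2

G(0) = 0
G(1) = mex{0} = 1
G(2) = mex{1} = 0
G(3) = mex{0} = 1
G(4) = mex{1} = 0
G(5) = mex{0,0} = 1
G(6) = mex{1,1} = 0
G(7) = mex{0,0} = 1
G(8) = mex{1,1,0} = 2
G(9) = mex{2,0,1,0} = 3
G(10) = mex{3,1,0,1} = 2
G(11) = mex{2,0,1,0,0} = 3
G(12) = mex{3,1,0,1,1} = 2
G(13) = mex{2,2,1,0,0} = 3
G(14) = mex{3,3,0,1,1} = 2
G(15) = mex{2,2,1,0,0} = 3
G(16) = mex{3,3,2,1,1} = 0
G(17) = mex{0,2,3,2,0} = 1
G(18) = mex{1,3,2,3,1} = 0
G(19) = mex{0,2,3,2,2} = 1
G(20) = mex{1,3,2,3,3} = 0
G(21) = mex{0,0,3,2,2} = 1
G(22) = mex{1,1,2,3,3} = 0
G(23) = mex{0,0,3,2,2} = 1
G(24) = mex{1,1,0,3,3} = 2
G(25) = mex{2,0,1,0,2} = 3
G(26) = mex{3,1,0,1,3} = 2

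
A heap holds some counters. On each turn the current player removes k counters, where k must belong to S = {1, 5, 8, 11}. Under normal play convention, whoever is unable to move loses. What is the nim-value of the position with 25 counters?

n :  0  1  2  3  4  5  6  7  8  9 10 11 12 13 14 15 16 17 18 19 20 21 22 23 24 25
G :  0  1  0  1  0  1  0  1  2  3  2  3  2  3  2  3  0  1  0  1  0  1  0  1  2  3

3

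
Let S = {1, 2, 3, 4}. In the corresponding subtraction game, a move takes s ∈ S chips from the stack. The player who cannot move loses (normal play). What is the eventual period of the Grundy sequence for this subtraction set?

G(0) = 0
G(1) = mex{0} = 1
G(2) = mex{1,0} = 2
G(3) = mex{2,1,0} = 3
G(4) = mex{3,2,1,0} = 4
G(5) = mex{4,3,2,1} = 0
G(6) = mex{0,4,3,2} = 1
G(7) = mex{1,0,4,3} = 2
G(8) = mex{2,1,0,4} = 3
G(9) = mex{3,2,1,0} = 4
G(10) = mex{4,3,2,1} = 0
G(11) = mex{0,4,3,2} = 1
G(12) = mex{1,0,4,3} = 2
G(13) = mex{2,1,0,4} = 3
G(14) = mex{3,2,1,0} = 4
G(n+5) = G(n) holds for n = 0,…,3 (a full window of length max(S) = 4), so the sequence is purely periodic with period 5.

5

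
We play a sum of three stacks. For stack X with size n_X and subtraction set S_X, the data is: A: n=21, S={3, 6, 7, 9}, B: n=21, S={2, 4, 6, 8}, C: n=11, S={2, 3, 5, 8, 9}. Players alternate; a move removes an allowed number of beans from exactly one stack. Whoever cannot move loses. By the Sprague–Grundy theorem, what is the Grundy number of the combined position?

3

Stack A, S = {3, 6, 7, 9}:
G(0) = 0
G(1) = mex{} = 0
G(2) = mex{} = 0
G(3) = mex{0} = 1
G(4) = mex{0} = 1
G(5) = mex{0} = 1
G(6) = mex{1,0} = 2
G(7) = mex{1,0,0} = 2
G(8) = mex{1,0,0} = 2
G(9) = mex{2,1,0,0} = 3
G(10) = mex{2,1,1,0} = 3
G(11) = mex{2,1,1,0} = 3
G(12) = mex{3,2,1,1} = 0
G(13) = mex{3,2,2,1} = 0
G(14) = mex{3,2,2,1} = 0
G(15) = mex{0,3,2,2} = 1
G(16) = mex{0,3,3,2} = 1
G(17) = mex{0,3,3,2} = 1
G(18) = mex{1,0,3,3} = 2
G(19) = mex{1,0,0,3} = 2
G(20) = mex{1,0,0,3} = 2
G(21) = mex{2,1,0,0} = 3
G_A(21) = 3.
Stack B, S = {2, 4, 6, 8}:
n :  0  1  2  3  4  5  6  7  8  9 10 11 12 13 14 15 16 17 18 19 20 21
G :  0  0  1  1  2  2  3  3  4  4  0  0  1  1  2  2  3  3  4  4  0  0
G_B(21) = 0.
Stack C, S = {2, 3, 5, 8, 9}:
G(0) = 0
G(1) = mex{} = 0
G(2) = mex{0} = 1
G(3) = mex{0,0} = 1
G(4) = mex{1,0} = 2
G(5) = mex{1,1,0} = 2
G(6) = mex{2,1,0} = 3
G(7) = mex{2,2,1} = 0
G(8) = mex{3,2,1,0} = 4
G(9) = mex{0,3,2,0,0} = 1
G(10) = mex{4,0,2,1,0} = 3
G(11) = mex{1,4,3,1,1} = 0
G_C(11) = 0.
Combined Grundy value = 3 ⊕ 0 ⊕ 0 = 3.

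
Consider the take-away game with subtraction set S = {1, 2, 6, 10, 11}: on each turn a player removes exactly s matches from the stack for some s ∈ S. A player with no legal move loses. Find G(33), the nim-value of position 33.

2

n :  0  1  2  3  4  5  6  7  8  9 10 11 12 13 14 15 16 17 18 19 20 21 22 23 24 25 26 27 28 29 30 31 32 33
G :  0  1  2  0  1  2  3  0  1  2  3  4  0  1  2  0  1  2  3  0  1  2  3  4  0  1  2  0  1  2  3  0  1  2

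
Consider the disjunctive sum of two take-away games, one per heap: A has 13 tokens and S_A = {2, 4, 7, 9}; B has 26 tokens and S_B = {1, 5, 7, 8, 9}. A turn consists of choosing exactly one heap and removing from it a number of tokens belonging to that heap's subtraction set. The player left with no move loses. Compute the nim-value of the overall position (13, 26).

Heap A, S = {2, 4, 7, 9}:
G(0) = 0
G(1) = mex{} = 0
G(2) = mex{0} = 1
G(3) = mex{0} = 1
G(4) = mex{1,0} = 2
G(5) = mex{1,0} = 2
G(6) = mex{2,1} = 0
G(7) = mex{2,1,0} = 3
G(8) = mex{0,2,0} = 1
G(9) = mex{3,2,1,0} = 4
G(10) = mex{1,0,1,0} = 2
G(11) = mex{4,3,2,1} = 0
G(12) = mex{2,1,2,1} = 0
G(13) = mex{0,4,0,2} = 1
G_A(13) = 1.
Heap B, S = {1, 5, 7, 8, 9}:
n :  0  1  2  3  4  5  6  7  8  9 10 11 12 13 14 15 16 17 18 19 20 21 22 23 24 25 26
G :  0  1  0  1  0  1  0  1  2  3  2  3  2  3  2  3  0  1  0  1  0  1  0  1  2  3  2
G_B(26) = 2.
Combined Grundy value = 1 ⊕ 2 = 3.

3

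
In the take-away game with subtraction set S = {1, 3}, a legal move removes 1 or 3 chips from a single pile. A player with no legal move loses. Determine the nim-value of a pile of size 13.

1

n :  0  1  2  3  4  5  6  7  8  9 10 11 12 13
G :  0  1  0  1  0  1  0  1  0  1  0  1  0  1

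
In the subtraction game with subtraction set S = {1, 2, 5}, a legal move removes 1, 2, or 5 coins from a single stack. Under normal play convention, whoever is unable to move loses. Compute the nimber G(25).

1

n :  0  1  2  3  4  5  6  7  8  9 10 11 12 13 14 15 16 17 18 19 20 21 22 23 24 25
G :  0  1  2  0  1  2  0  1  2  0  1  2  0  1  2  0  1  2  0  1  2  0  1  2  0  1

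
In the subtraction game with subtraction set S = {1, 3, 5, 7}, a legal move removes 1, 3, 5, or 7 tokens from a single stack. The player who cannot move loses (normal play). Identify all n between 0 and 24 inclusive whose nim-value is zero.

0, 2, 4, 6, 8, 10, 12, 14, 16, 18, 20, 22, 24

n :  0  1  2  3  4  5  6  7  8  9 10 11 12 13 14 15 16 17 18 19 20 21 22 23 24
G :  0  1  0  1  0  1  0  1  0  1  0  1  0  1  0  1  0  1  0  1  0  1  0  1  0
P-positions are exactly the n with G(n) = 0.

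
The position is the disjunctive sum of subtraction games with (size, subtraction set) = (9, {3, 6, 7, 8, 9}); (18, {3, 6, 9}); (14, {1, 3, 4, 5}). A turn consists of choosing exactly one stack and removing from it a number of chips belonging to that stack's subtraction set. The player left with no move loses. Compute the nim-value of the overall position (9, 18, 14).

3

Stack A, S = {3, 6, 7, 8, 9}:
n : 0 1 2 3 4 5 6 7 8 9
G : 0 0 0 1 1 1 2 2 2 3
G_A(9) = 3.
Stack B, S = {3, 6, 9}:
n :  0  1  2  3  4  5  6  7  8  9 10 11 12 13 14 15 16 17 18
G :  0  0  0  1  1  1  2  2  2  3  3  3  0  0  0  1  1  1  2
G_B(18) = 2.
Stack C, S = {1, 3, 4, 5}:
n :  0  1  2  3  4  5  6  7  8  9 10 11 12 13 14
G :  0  1  0  1  2  3  2  3  0  1  0  1  2  3  2
G_C(14) = 2.
Combined Grundy value = 3 ⊕ 2 ⊕ 2 = 3.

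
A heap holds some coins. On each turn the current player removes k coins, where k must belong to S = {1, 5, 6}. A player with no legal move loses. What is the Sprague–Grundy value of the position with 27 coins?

1

n :  0  1  2  3  4  5  6  7  8  9 10 11 12 13 14 15 16 17 18 19 20 21 22 23 24 25 26 27
G :  0  1  0  1  0  1  2  3  2  3  2  0  1  0  1  0  1  2  3  2  3  2  0  1  0  1  0  1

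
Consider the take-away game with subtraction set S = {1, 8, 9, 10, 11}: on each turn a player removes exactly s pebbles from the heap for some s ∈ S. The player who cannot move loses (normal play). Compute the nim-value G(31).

n :  0  1  2  3  4  5  6  7  8  9 10 11 12 13 14 15 16 17 18 19 20 21 22 23 24 25 26 27 28 29 30 31
G :  0  1  0  1  0  1  0  1  2  3  2  3  2  3  2  3  4  5  0  1  0  1  0  1  0  1  2  3  2  3  2  3

3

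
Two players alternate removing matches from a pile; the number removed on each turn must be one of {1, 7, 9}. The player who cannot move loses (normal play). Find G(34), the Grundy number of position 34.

0

G(0) = 0
G(1) = mex{0} = 1
G(2) = mex{1} = 0
G(3) = mex{0} = 1
G(4) = mex{1} = 0
G(5) = mex{0} = 1
G(6) = mex{1} = 0
G(7) = mex{0,0} = 1
G(8) = mex{1,1} = 0
G(9) = mex{0,0,0} = 1
G(10) = mex{1,1,1} = 0
G(11) = mex{0,0,0} = 1
G(12) = mex{1,1,1} = 0
G(13) = mex{0,0,0} = 1
G(14) = mex{1,1,1} = 0
G(15) = mex{0,0,0} = 1
G(16) = mex{1,1,1} = 0
G(17) = mex{0,0,0} = 1
G(18) = mex{1,1,1} = 0
G(19) = mex{0,0,0} = 1
G(20) = mex{1,1,1} = 0
G(21) = mex{0,0,0} = 1
G(22) = mex{1,1,1} = 0
G(23) = mex{0,0,0} = 1
G(24) = mex{1,1,1} = 0
G(25) = mex{0,0,0} = 1
G(26) = mex{1,1,1} = 0
G(27) = mex{0,0,0} = 1
G(28) = mex{1,1,1} = 0
G(29) = mex{0,0,0} = 1
G(30) = mex{1,1,1} = 0
G(31) = mex{0,0,0} = 1
G(32) = mex{1,1,1} = 0
G(33) = mex{0,0,0} = 1
G(34) = mex{1,1,1} = 0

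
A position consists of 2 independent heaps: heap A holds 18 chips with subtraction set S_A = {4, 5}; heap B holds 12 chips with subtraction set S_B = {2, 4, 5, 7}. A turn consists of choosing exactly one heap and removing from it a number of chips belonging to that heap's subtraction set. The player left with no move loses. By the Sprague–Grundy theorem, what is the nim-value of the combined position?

Heap A, S = {4, 5}:
G(0) = 0
G(1) = mex{} = 0
G(2) = mex{} = 0
G(3) = mex{} = 0
G(4) = mex{0} = 1
G(5) = mex{0,0} = 1
G(6) = mex{0,0} = 1
G(7) = mex{0,0} = 1
G(8) = mex{1,0} = 2
G(9) = mex{1,1} = 0
G(10) = mex{1,1} = 0
G(11) = mex{1,1} = 0
G(12) = mex{2,1} = 0
G(13) = mex{0,2} = 1
G(14) = mex{0,0} = 1
G(15) = mex{0,0} = 1
G(16) = mex{0,0} = 1
G(17) = mex{1,0} = 2
G(18) = mex{1,1} = 0
G_A(18) = 0.
Heap B, S = {2, 4, 5, 7}:
n :  0  1  2  3  4  5  6  7  8  9 10 11 12
G :  0  0  1  1  2  2  3  3  4  0  0  1  1
G_B(12) = 1.
Combined Grundy value = 0 ⊕ 1 = 1.

1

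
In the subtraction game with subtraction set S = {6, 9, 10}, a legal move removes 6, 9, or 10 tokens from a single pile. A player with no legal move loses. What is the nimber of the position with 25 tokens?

1

n :  0  1  2  3  4  5  6  7  8  9 10 11 12 13 14 15 16 17 18 19 20 21 22 23 24 25
G :  0  0  0  0  0  0  1  1  1  1  1  1  2  2  2  2  0  0  0  0  0  0  1  1  1  1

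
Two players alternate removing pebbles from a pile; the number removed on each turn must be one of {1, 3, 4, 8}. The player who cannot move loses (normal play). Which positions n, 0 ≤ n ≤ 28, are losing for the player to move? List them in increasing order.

0, 2, 7, 9, 14, 16, 21, 23, 28

n :  0  1  2  3  4  5  6  7  8  9 10 11 12 13 14 15 16 17 18 19 20 21 22 23 24 25 26 27 28
G :  0  1  0  1  2  3  2  0  1  0  1  2  3  2  0  1  0  1  2  3  2  0  1  0  1  2  3  2  0
P-positions are exactly the n with G(n) = 0.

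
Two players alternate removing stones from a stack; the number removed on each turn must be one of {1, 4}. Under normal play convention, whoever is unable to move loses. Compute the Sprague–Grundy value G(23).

1

G(0) = 0
G(1) = mex{0} = 1
G(2) = mex{1} = 0
G(3) = mex{0} = 1
G(4) = mex{1,0} = 2
G(5) = mex{2,1} = 0
G(6) = mex{0,0} = 1
G(7) = mex{1,1} = 0
G(8) = mex{0,2} = 1
G(9) = mex{1,0} = 2
G(10) = mex{2,1} = 0
G(11) = mex{0,0} = 1
G(12) = mex{1,1} = 0
G(13) = mex{0,2} = 1
G(14) = mex{1,0} = 2
G(15) = mex{2,1} = 0
G(16) = mex{0,0} = 1
G(17) = mex{1,1} = 0
G(18) = mex{0,2} = 1
G(19) = mex{1,0} = 2
G(20) = mex{2,1} = 0
G(21) = mex{0,0} = 1
G(22) = mex{1,1} = 0
G(23) = mex{0,2} = 1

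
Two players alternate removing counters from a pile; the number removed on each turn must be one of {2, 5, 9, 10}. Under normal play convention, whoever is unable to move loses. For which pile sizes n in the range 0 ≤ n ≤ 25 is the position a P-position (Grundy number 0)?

G(0) = 0
G(1) = mex{} = 0
G(2) = mex{0} = 1
G(3) = mex{0} = 1
G(4) = mex{1} = 0
G(5) = mex{1,0} = 2
G(6) = mex{0,0} = 1
G(7) = mex{2,1} = 0
G(8) = mex{1,1} = 0
G(9) = mex{0,0,0} = 1
G(10) = mex{0,2,0,0} = 1
G(11) = mex{1,1,1,0} = 2
G(12) = mex{1,0,1,1} = 2
G(13) = mex{2,0,0,1} = 3
G(14) = mex{2,1,2,0} = 3
G(15) = mex{3,1,1,2} = 0
G(16) = mex{3,2,0,1} = 4
G(17) = mex{0,2,0,0} = 1
G(18) = mex{4,3,1,0} = 2
G(19) = mex{1,3,1,1} = 0
G(20) = mex{2,0,2,1} = 3
G(21) = mex{0,4,2,2} = 1
G(22) = mex{3,1,3,2} = 0
G(23) = mex{1,2,3,3} = 0
G(24) = mex{0,0,0,3} = 1
G(25) = mex{0,3,4,0} = 1
P-positions are exactly the n with G(n) = 0.

0, 1, 4, 7, 8, 15, 19, 22, 23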